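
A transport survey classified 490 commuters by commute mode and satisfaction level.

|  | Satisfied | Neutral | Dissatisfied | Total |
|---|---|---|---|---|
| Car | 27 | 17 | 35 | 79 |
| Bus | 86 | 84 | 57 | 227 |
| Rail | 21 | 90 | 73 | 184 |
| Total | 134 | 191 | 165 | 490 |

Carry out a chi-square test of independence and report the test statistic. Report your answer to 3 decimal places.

48.275

Grand total N = 490.
Expected counts (row total × column total / N):
  Car, Satisfied: 79×134/490 = 21.6041
  Car, Neutral: 79×191/490 = 30.7939
  Car, Dissatisfied: 79×165/490 = 26.6020
  Bus, Satisfied: 227×134/490 = 62.0776
  Bus, Neutral: 227×191/490 = 88.4837
  Bus, Dissatisfied: 227×165/490 = 76.4388
  Rail, Satisfied: 184×134/490 = 50.3184
  Rail, Neutral: 184×191/490 = 71.7224
  Rail, Dissatisfied: 184×165/490 = 61.9592
Contributions (O − E)²/E:
  (27 − 21.6041)²/21.6041 = 1.3477
  (17 − 30.7939)²/30.7939 = 6.1789
  (35 − 26.6020)²/26.6020 = 2.6512
  (86 − 62.0776)²/62.0776 = 9.2188
  (84 − 88.4837)²/88.4837 = 0.2272
  (57 − 76.4388)²/76.4388 = 4.9434
  (21 − 50.3184)²/50.3184 = 17.0826
  (90 − 71.7224)²/71.7224 = 4.6578
  (73 − 61.9592)²/61.9592 = 1.9674
χ² = 1.3477 + 6.1789 + 2.6512 + 9.2188 + 0.2272 + 4.9434 + 17.0826 + 4.6578 + 1.9674 = 48.275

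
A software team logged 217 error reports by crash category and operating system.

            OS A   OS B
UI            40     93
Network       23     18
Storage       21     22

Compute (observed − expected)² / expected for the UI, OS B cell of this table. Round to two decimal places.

1.62

Row total (UI) = 133; column total (OS B) = 133; N = 217.
Expected count E = 133 × 133 / 217 = 81.516.
Contribution = (O − E)²/E = (93 − 81.516)² / 81.516 = 1.62.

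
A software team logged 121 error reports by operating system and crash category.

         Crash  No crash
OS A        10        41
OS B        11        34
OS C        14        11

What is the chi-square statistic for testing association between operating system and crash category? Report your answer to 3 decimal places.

11.507

Row totals: 51, 45, 25. Column totals: 35, 86. Grand total N = 121.
Expected counts (row total × column total / N):
  OS A, Crash: 51×35/121 = 14.7521
  OS A, No crash: 51×86/121 = 36.2479
  OS B, Crash: 45×35/121 = 13.0165
  OS B, No crash: 45×86/121 = 31.9835
  OS C, Crash: 25×35/121 = 7.2314
  OS C, No crash: 25×86/121 = 17.7686
Contributions (O − E)²/E:
  (10 − 14.7521)²/14.7521 = 1.5308
  (41 − 36.2479)²/36.2479 = 0.6230
  (11 − 13.0165)²/13.0165 = 0.3124
  (34 − 31.9835)²/31.9835 = 0.1271
  (14 − 7.2314)²/7.2314 = 6.3354
  (11 − 17.7686)²/17.7686 = 2.5784
χ² = 1.5308 + 0.6230 + 0.3124 + 0.1271 + 6.3354 + 2.5784 = 11.507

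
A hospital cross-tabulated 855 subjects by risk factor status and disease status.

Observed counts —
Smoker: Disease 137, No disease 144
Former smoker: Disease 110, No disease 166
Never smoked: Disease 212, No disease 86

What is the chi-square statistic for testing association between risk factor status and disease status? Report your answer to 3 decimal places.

Row totals: 281, 276, 298. Column totals: 459, 396. Grand total N = 855.
Expected counts (row total × column total / N):
  Smoker, Disease: 281×459/855 = 150.8526
  Smoker, No disease: 281×396/855 = 130.1474
  Former smoker, Disease: 276×459/855 = 148.1684
  Former smoker, No disease: 276×396/855 = 127.8316
  Never smoked, Disease: 298×459/855 = 159.9789
  Never smoked, No disease: 298×396/855 = 138.0211
Contributions (O − E)²/E:
  (137 − 150.8526)²/150.8526 = 1.2721
  (144 − 130.1474)²/130.1474 = 1.4744
  (110 − 148.1684)²/148.1684 = 9.8322
  (166 − 127.8316)²/127.8316 = 11.3965
  (212 − 159.9789)²/159.9789 = 16.9159
  (86 − 138.0211)²/138.0211 = 19.6071
χ² = 1.2721 + 1.4744 + 9.8322 + 11.3965 + 16.9159 + 19.6071 = 60.498

60.498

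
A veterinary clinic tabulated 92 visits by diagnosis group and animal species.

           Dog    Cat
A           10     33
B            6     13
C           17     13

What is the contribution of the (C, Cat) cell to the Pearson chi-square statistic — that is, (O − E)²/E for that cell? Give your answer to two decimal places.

Row total (C) = 30; column total (Cat) = 59; N = 92.
Expected count E = 30 × 59 / 92 = 19.239.
Contribution = (O − E)²/E = (13 − 19.239)² / 19.239 = 2.02.

2.02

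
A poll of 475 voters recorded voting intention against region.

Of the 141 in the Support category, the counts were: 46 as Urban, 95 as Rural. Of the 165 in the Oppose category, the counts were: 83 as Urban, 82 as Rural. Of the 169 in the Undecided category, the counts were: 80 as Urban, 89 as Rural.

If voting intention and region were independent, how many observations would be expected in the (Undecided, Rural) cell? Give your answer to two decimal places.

Row total (Undecided) = 169; column total (Rural) = 266; grand total N = 475.
Expected count = (row total × column total) / N = 169 × 266 / 475 = 94.64.

94.64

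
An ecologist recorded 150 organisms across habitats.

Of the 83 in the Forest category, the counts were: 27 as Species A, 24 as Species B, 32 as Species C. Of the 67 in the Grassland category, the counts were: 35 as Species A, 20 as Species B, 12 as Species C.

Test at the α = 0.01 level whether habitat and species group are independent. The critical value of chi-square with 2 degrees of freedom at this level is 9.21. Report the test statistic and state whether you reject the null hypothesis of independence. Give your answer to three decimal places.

8.881; fail to reject H₀

Row totals: 83, 67. Column totals: 62, 44, 44. Grand total N = 150.
Expected counts (row total × column total / N):
  Forest, Species A: 83×62/150 = 34.3067
  Forest, Species B: 83×44/150 = 24.3467
  Forest, Species C: 83×44/150 = 24.3467
  Grassland, Species A: 67×62/150 = 27.6933
  Grassland, Species B: 67×44/150 = 19.6533
  Grassland, Species C: 67×44/150 = 19.6533
Contributions (O − E)²/E:
  (27 − 34.3067)²/34.3067 = 1.5562
  (24 − 24.3467)²/24.3467 = 0.0049
  (32 − 24.3467)²/24.3467 = 2.4058
  (35 − 27.6933)²/27.6933 = 1.9278
  (20 − 19.6533)²/19.6533 = 0.0061
  (12 − 19.6533)²/19.6533 = 2.9803
χ² = 1.5562 + 0.0049 + 2.4058 + 1.9278 + 0.0061 + 2.9803 = 8.881
df = (2−1)(3−1) = 2. Since 8.881 < 9.21, fail to reject the null hypothesis of independence at α = 0.01.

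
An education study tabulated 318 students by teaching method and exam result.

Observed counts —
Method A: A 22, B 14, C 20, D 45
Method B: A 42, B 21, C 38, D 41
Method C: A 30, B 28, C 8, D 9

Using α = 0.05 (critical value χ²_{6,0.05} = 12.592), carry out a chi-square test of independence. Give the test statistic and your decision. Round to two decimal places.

41.61; reject H₀

Row totals: 101, 142, 75. Column totals: 94, 63, 66, 95. Grand total N = 318.
Expected counts (row total × column total / N):
  Method A, A: 101×94/318 = 29.855
  Method A, B: 101×63/318 = 20.009
  Method A, C: 101×66/318 = 20.962
  Method A, D: 101×95/318 = 30.173
  Method B, A: 142×94/318 = 41.975
  Method B, B: 142×63/318 = 28.132
  Method B, C: 142×66/318 = 29.472
  Method B, D: 142×95/318 = 42.421
  Method C, A: 75×94/318 = 22.170
  Method C, B: 75×63/318 = 14.858
  Method C, C: 75×66/318 = 15.566
  Method C, D: 75×95/318 = 22.406
Contributions (O − E)²/E:
  (22 − 29.855)²/29.855 = 2.0667
  (14 − 20.009)²/20.009 = 1.8046
  (20 − 20.962)²/20.962 = 0.0441
  (45 − 30.173)²/30.173 = 7.2860
  (42 − 41.975)²/41.975 = 0.0000
  (21 − 28.132)²/28.132 = 1.8081
  (38 − 29.472)²/29.472 = 2.4677
  (41 − 42.421)²/42.421 = 0.0476
  (30 − 22.170)²/22.170 = 2.7654
  (28 − 14.858)²/14.858 = 11.6242
  (8 − 15.566)²/15.566 = 3.6775
  (9 − 22.406)²/22.406 = 8.0211
χ² = 2.0667 + 1.8046 + 0.0441 + 7.2860 + 0.0000 + 1.8081 + 2.4677 + 0.0476 + 2.7654 + 11.6242 + 3.6775 + 8.0211 = 41.61
df = (3−1)(4−1) = 6. Since 41.61 > 12.592, reject the null hypothesis of independence at α = 0.05.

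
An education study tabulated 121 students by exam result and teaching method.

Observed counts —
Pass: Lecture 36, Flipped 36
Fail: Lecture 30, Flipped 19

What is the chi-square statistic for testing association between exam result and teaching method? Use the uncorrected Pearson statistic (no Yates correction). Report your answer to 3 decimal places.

1.482

Row totals: 72, 49. Column totals: 66, 55. Grand total N = 121.
Expected counts (row total × column total / N):
  Pass, Lecture: 72×66/121 = 39.2727
  Pass, Flipped: 72×55/121 = 32.7273
  Fail, Lecture: 49×66/121 = 26.7273
  Fail, Flipped: 49×55/121 = 22.2727
Contributions (O − E)²/E:
  (36 − 39.2727)²/39.2727 = 0.2727
  (36 − 32.7273)²/32.7273 = 0.3273
  (30 − 26.7273)²/26.7273 = 0.4007
  (19 − 22.2727)²/22.2727 = 0.4809
χ² = 0.2727 + 0.3273 + 0.4007 + 0.4809 = 1.482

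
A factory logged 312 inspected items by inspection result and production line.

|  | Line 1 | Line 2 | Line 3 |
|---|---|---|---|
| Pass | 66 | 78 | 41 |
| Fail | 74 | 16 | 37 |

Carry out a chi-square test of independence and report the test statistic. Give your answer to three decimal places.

Row totals: 185, 127. Column totals: 140, 94, 78. Grand total N = 312.
Expected counts (row total × column total / N):
  Pass, Line 1: 185×140/312 = 83.0128
  Pass, Line 2: 185×94/312 = 55.7372
  Pass, Line 3: 185×78/312 = 46.2500
  Fail, Line 1: 127×140/312 = 56.9872
  Fail, Line 2: 127×94/312 = 38.2628
  Fail, Line 3: 127×78/312 = 31.7500
Contributions (O − E)²/E:
  (66 − 83.0128)²/83.0128 = 3.4866
  (78 − 55.7372)²/55.7372 = 8.8923
  (41 − 46.2500)²/46.2500 = 0.5959
  (74 − 56.9872)²/56.9872 = 5.0790
  (16 − 38.2628)²/38.2628 = 12.9534
  (37 − 31.7500)²/31.7500 = 0.8681
χ² = 3.4866 + 8.8923 + 0.5959 + 5.0790 + 12.9534 + 0.8681 = 31.875

31.875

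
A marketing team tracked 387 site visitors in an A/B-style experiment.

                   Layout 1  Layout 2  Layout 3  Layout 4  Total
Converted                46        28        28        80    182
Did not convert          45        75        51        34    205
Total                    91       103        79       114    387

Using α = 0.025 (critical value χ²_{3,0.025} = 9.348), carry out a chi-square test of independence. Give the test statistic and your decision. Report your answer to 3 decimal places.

45.509; reject H₀

Grand total N = 387.
Expected counts (row total × column total / N):
  Converted, Layout 1: 182×91/387 = 42.79587
  Converted, Layout 2: 182×103/387 = 48.43928
  Converted, Layout 3: 182×79/387 = 37.15245
  Converted, Layout 4: 182×114/387 = 53.61240
  Did not convert, Layout 1: 205×91/387 = 48.20413
  Did not convert, Layout 2: 205×103/387 = 54.56072
  Did not convert, Layout 3: 205×79/387 = 41.84755
  Did not convert, Layout 4: 205×114/387 = 60.38760
Contributions (O − E)²/E:
  (46 − 42.79587)²/42.79587 = 0.2399
  (28 − 48.43928)²/48.43928 = 8.6245
  (28 − 37.15245)²/37.15245 = 2.2547
  (80 − 53.61240)²/53.61240 = 12.9878
  (45 − 48.20413)²/48.20413 = 0.2130
  (75 − 54.56072)²/54.56072 = 7.6569
  (51 − 41.84755)²/41.84755 = 2.0017
  (34 − 60.38760)²/60.38760 = 11.5306
χ² = 0.2399 + 8.6245 + 2.2547 + 12.9878 + 0.2130 + 7.6569 + 2.0017 + 11.5306 = 45.509
df = (2−1)(4−1) = 3. Since 45.509 > 9.348, reject the null hypothesis of independence at α = 0.025.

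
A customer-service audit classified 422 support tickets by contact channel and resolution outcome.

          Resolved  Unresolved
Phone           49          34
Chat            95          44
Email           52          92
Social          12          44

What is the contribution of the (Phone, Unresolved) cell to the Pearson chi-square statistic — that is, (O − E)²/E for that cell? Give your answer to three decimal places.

Row total (Phone) = 83; column total (Unresolved) = 214; N = 422.
Expected count E = 83 × 214 / 422 = 42.0900.
Contribution = (O − E)²/E = (34 − 42.0900)² / 42.0900 = 1.555.

1.555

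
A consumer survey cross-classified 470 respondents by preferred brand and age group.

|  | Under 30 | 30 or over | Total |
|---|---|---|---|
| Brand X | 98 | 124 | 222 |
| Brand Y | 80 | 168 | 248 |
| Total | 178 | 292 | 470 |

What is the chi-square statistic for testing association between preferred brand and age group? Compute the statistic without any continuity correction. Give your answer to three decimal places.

7.034

Grand total N = 470.
Expected counts (row total × column total / N):
  Brand X, Under 30: 222×178/470 = 84.0766
  Brand X, 30 or over: 222×292/470 = 137.9234
  Brand Y, Under 30: 248×178/470 = 93.9234
  Brand Y, 30 or over: 248×292/470 = 154.0766
Contributions (O − E)²/E:
  (98 − 84.0766)²/84.0766 = 2.3058
  (124 − 137.9234)²/137.9234 = 1.4056
  (80 − 93.9234)²/93.9234 = 2.0640
  (168 − 154.0766)²/154.0766 = 1.2582
χ² = 2.3058 + 1.4056 + 2.0640 + 1.2582 = 7.034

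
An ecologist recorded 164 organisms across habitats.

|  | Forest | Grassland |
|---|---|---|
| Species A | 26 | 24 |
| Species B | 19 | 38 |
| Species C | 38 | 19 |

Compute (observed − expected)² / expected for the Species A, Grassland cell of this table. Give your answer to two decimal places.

Row total (Species A) = 50; column total (Grassland) = 81; N = 164.
Expected count E = 50 × 81 / 164 = 24.695.
Contribution = (O − E)²/E = (24 − 24.695)² / 24.695 = 0.02.

0.02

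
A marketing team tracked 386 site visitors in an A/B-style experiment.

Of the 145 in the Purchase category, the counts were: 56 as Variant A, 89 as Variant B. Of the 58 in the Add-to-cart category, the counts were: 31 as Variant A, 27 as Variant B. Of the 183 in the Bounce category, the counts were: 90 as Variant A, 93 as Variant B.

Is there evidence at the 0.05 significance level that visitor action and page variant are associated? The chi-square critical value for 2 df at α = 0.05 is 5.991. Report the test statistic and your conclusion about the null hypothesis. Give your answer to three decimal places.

Row totals: 145, 58, 183. Column totals: 177, 209. Grand total N = 386.
Expected counts (row total × column total / N):
  Purchase, Variant A: 145×177/386 = 66.48964
  Purchase, Variant B: 145×209/386 = 78.51036
  Add-to-cart, Variant A: 58×177/386 = 26.59585
  Add-to-cart, Variant B: 58×209/386 = 31.40415
  Bounce, Variant A: 183×177/386 = 83.91451
  Bounce, Variant B: 183×209/386 = 99.08549
Contributions (O − E)²/E:
  (56 − 66.48964)²/66.48964 = 1.6549
  (89 − 78.51036)²/78.51036 = 1.4015
  (31 − 26.59585)²/26.59585 = 0.7293
  (27 − 31.40415)²/31.40415 = 0.6176
  (90 − 83.91451)²/83.91451 = 0.4413
  (93 − 99.08549)²/99.08549 = 0.3737
χ² = 1.6549 + 1.4015 + 0.7293 + 0.6176 + 0.4413 + 0.3737 = 5.218
df = (3−1)(2−1) = 2. Since 5.218 < 5.991, fail to reject the null hypothesis of independence at α = 0.05.

5.218; fail to reject H₀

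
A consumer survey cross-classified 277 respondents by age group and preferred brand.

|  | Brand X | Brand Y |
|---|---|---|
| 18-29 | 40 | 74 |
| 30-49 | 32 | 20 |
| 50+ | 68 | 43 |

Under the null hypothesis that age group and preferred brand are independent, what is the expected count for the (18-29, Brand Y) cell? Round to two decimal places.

56.38

Row total (18-29) = 114; column total (Brand Y) = 137; grand total N = 277.
Expected count = (row total × column total) / N = 114 × 137 / 277 = 56.38.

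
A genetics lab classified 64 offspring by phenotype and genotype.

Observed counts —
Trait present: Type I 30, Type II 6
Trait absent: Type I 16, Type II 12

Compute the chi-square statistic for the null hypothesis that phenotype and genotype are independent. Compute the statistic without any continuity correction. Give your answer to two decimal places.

Row totals: 36, 28. Column totals: 46, 18. Grand total N = 64.
Expected counts (row total × column total / N):
  Trait present, Type I: 36×46/64 = 25.875
  Trait present, Type II: 36×18/64 = 10.125
  Trait absent, Type I: 28×46/64 = 20.125
  Trait absent, Type II: 28×18/64 = 7.875
Contributions (O − E)²/E:
  (30 − 25.875)²/25.875 = 0.6576
  (6 − 10.125)²/10.125 = 1.6806
  (16 − 20.125)²/20.125 = 0.8455
  (12 − 7.875)²/7.875 = 2.1607
χ² = 0.6576 + 1.6806 + 0.8455 + 2.1607 = 5.34

5.34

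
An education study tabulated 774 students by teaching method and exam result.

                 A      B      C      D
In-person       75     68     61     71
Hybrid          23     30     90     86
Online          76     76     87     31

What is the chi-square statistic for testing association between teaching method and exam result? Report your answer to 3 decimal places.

Row totals: 275, 229, 270. Column totals: 174, 174, 238, 188. Grand total N = 774.
Expected counts (row total × column total / N):
  In-person, A: 275×174/774 = 61.8217
  In-person, B: 275×174/774 = 61.8217
  In-person, C: 275×238/774 = 84.5607
  In-person, D: 275×188/774 = 66.7959
  Hybrid, A: 229×174/774 = 51.4806
  Hybrid, B: 229×174/774 = 51.4806
  Hybrid, C: 229×238/774 = 70.4160
  Hybrid, D: 229×188/774 = 55.6227
  Online, A: 270×174/774 = 60.6977
  Online, B: 270×174/774 = 60.6977
  Online, C: 270×238/774 = 83.0233
  Online, D: 270×188/774 = 65.5814
Contributions (O − E)²/E:
  (75 − 61.8217)²/61.8217 = 2.8092
  (68 − 61.8217)²/61.8217 = 0.6174
  (61 − 84.5607)²/84.5607 = 6.5646
  (71 − 66.7959)²/66.7959 = 0.2646
  (23 − 51.4806)²/51.4806 = 15.7563
  (30 − 51.4806)²/51.4806 = 8.9629
  (90 − 70.4160)²/70.4160 = 5.4467
  (86 − 55.6227)²/55.6227 = 16.5900
  (76 − 60.6977)²/60.6977 = 3.8578
  (76 − 60.6977)²/60.6977 = 3.8578
  (87 − 83.0233)²/83.0233 = 0.1905
  (31 − 65.5814)²/65.5814 = 18.2349
χ² = 2.8092 + 0.6174 + 6.5646 + 0.2646 + 15.7563 + 8.9629 + 5.4467 + 16.5900 + 3.8578 + 3.8578 + 0.1905 + 18.2349 = 83.153

83.153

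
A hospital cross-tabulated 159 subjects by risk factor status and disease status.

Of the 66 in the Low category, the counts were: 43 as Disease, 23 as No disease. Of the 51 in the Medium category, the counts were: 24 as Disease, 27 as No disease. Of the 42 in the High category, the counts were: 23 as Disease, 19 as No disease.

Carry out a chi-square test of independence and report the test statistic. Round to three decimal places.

3.913

Row totals: 66, 51, 42. Column totals: 90, 69. Grand total N = 159.
Expected counts (row total × column total / N):
  Low, Disease: 66×90/159 = 37.3585
  Low, No disease: 66×69/159 = 28.6415
  Medium, Disease: 51×90/159 = 28.8679
  Medium, No disease: 51×69/159 = 22.1321
  High, Disease: 42×90/159 = 23.7736
  High, No disease: 42×69/159 = 18.2264
Contributions (O − E)²/E:
  (43 − 37.3585)²/37.3585 = 0.8519
  (23 − 28.6415)²/28.6415 = 1.1112
  (24 − 28.8679)²/28.8679 = 0.8209
  (27 − 22.1321)²/22.1321 = 1.0707
  (23 − 23.7736)²/23.7736 = 0.0252
  (19 − 18.2264)²/18.2264 = 0.0328
χ² = 0.8519 + 1.1112 + 0.8209 + 1.0707 + 0.0252 + 0.0328 = 3.913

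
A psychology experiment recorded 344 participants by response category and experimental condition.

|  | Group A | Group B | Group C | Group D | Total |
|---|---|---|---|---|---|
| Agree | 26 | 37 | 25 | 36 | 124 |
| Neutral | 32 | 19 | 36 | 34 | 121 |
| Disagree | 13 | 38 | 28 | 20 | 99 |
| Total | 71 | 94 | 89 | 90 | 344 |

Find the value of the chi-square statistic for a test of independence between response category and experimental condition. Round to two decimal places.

Grand total N = 344.
Expected counts (row total × column total / N):
  Agree, Group A: 124×71/344 = 25.593
  Agree, Group B: 124×94/344 = 33.884
  Agree, Group C: 124×89/344 = 32.081
  Agree, Group D: 124×90/344 = 32.442
  Neutral, Group A: 121×71/344 = 24.974
  Neutral, Group B: 121×94/344 = 33.064
  Neutral, Group C: 121×89/344 = 31.305
  Neutral, Group D: 121×90/344 = 31.657
  Disagree, Group A: 99×71/344 = 20.433
  Disagree, Group B: 99×94/344 = 27.052
  Disagree, Group C: 99×89/344 = 25.613
  Disagree, Group D: 99×90/344 = 25.901
Contributions (O − E)²/E:
  (26 − 25.593)²/25.593 = 0.0065
  (37 − 33.884)²/33.884 = 0.2865
  (25 − 32.081)²/32.081 = 1.5629
  (36 − 32.442)²/32.442 = 0.3902
  (32 − 24.974)²/24.974 = 1.9766
  (19 − 33.064)²/33.064 = 5.9822
  (36 − 31.305)²/31.305 = 0.7041
  (34 − 31.657)²/31.657 = 0.1734
  (13 − 20.433)²/20.433 = 2.7039
  (38 − 27.052)²/27.052 = 4.4307
  (28 − 25.613)²/25.613 = 0.2225
  (20 − 25.901)²/25.901 = 1.3444
χ² = 0.0065 + 0.2865 + 1.5629 + 0.3902 + 1.9766 + 5.9822 + 0.7041 + 0.1734 + 2.7039 + 4.4307 + 0.2225 + 1.3444 = 19.78

19.78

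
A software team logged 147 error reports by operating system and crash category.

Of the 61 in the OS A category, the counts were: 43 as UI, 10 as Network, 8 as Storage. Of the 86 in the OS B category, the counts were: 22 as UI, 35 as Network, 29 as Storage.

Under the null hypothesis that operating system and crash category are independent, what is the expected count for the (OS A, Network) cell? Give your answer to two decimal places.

Row total (OS A) = 61; column total (Network) = 45; grand total N = 147.
Expected count = (row total × column total) / N = 61 × 45 / 147 = 18.67.

18.67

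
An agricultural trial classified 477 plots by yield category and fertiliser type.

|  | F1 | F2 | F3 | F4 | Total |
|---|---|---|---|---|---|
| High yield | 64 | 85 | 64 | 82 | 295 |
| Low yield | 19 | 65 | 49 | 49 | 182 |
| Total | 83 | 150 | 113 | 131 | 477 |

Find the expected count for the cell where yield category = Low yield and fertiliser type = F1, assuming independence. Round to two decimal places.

Row total (Low yield) = 182; column total (F1) = 83; grand total N = 477.
Expected count = (row total × column total) / N = 182 × 83 / 477 = 31.67.

31.67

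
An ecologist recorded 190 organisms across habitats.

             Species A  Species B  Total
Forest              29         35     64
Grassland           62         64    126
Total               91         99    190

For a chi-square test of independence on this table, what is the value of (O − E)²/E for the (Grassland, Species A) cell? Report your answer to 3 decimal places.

0.045

Row total (Grassland) = 126; column total (Species A) = 91; N = 190.
Expected count E = 126 × 91 / 190 = 60.3474.
Contribution = (O − E)²/E = (62 − 60.3474)² / 60.3474 = 0.045.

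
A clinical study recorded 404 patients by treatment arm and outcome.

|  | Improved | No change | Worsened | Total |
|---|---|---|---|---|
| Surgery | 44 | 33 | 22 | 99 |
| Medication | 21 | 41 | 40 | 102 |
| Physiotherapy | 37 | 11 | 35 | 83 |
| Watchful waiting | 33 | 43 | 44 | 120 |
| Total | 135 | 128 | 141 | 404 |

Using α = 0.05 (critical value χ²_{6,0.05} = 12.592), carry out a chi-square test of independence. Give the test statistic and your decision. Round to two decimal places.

Grand total N = 404.
Expected counts (row total × column total / N):
  Surgery, Improved: 99×135/404 = 33.0817
  Surgery, No change: 99×128/404 = 31.3663
  Surgery, Worsened: 99×141/404 = 34.5520
  Medication, Improved: 102×135/404 = 34.0842
  Medication, No change: 102×128/404 = 32.3168
  Medication, Worsened: 102×141/404 = 35.5990
  Physiotherapy, Improved: 83×135/404 = 27.7351
  Physiotherapy, No change: 83×128/404 = 26.2970
  Physiotherapy, Worsened: 83×141/404 = 28.9678
  Watchful waiting, Improved: 120×135/404 = 40.0990
  Watchful waiting, No change: 120×128/404 = 38.0198
  Watchful waiting, Worsened: 120×141/404 = 41.8812
Contributions (O − E)²/E:
  (44 − 33.0817)²/33.0817 = 3.6035
  (33 − 31.3663)²/31.3663 = 0.0851
  (22 − 34.5520)²/34.5520 = 4.5599
  (21 − 34.0842)²/34.0842 = 5.0227
  (41 − 32.3168)²/32.3168 = 2.3331
  (40 − 35.5990)²/35.5990 = 0.5441
  (37 − 27.7351)²/27.7351 = 3.0949
  (11 − 26.2970)²/26.2970 = 8.8983
  (35 − 28.9678)²/28.9678 = 1.2561
  (33 − 40.0990)²/40.0990 = 1.2568
  (43 − 38.0198)²/38.0198 = 0.6524
  (44 − 41.8812)²/41.8812 = 0.1072
χ² = 3.6035 + 0.0851 + 4.5599 + 5.0227 + 2.3331 + 0.5441 + 3.0949 + 8.8983 + 1.2561 + 1.2568 + 0.6524 + 0.1072 = 31.41
df = (4−1)(3−1) = 6. Since 31.41 > 12.592, reject the null hypothesis of independence at α = 0.05.

31.41; reject H₀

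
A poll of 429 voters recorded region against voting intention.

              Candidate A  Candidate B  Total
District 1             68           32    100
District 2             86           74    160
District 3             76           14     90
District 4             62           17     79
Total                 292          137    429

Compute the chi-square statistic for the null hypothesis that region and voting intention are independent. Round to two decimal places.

Grand total N = 429.
Expected counts (row total × column total / N):
  District 1, Candidate A: 100×292/429 = 68.0653
  District 1, Candidate B: 100×137/429 = 31.9347
  District 2, Candidate A: 160×292/429 = 108.9044
  District 2, Candidate B: 160×137/429 = 51.0956
  District 3, Candidate A: 90×292/429 = 61.2587
  District 3, Candidate B: 90×137/429 = 28.7413
  District 4, Candidate A: 79×292/429 = 53.7716
  District 4, Candidate B: 79×137/429 = 25.2284
Contributions (O − E)²/E:
  (68 − 68.0653)²/68.0653 = 0.0001
  (32 − 31.9347)²/31.9347 = 0.0001
  (86 − 108.9044)²/108.9044 = 4.8172
  (74 − 51.0956)²/51.0956 = 10.2673
  (76 − 61.2587)²/61.2587 = 3.5473
  (14 − 28.7413)²/28.7413 = 7.5608
  (62 − 53.7716)²/53.7716 = 1.2592
  (17 − 25.2284)²/25.2284 = 2.6837
χ² = 0.0001 + 0.0001 + 4.8172 + 10.2673 + 3.5473 + 7.5608 + 1.2592 + 2.6837 = 30.14

30.14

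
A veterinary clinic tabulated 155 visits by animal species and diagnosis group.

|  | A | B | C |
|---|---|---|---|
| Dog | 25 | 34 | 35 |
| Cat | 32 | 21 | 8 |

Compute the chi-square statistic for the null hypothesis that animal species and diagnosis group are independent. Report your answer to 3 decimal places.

14.518

Row totals: 94, 61. Column totals: 57, 55, 43. Grand total N = 155.
Expected counts (row total × column total / N):
  Dog, A: 94×57/155 = 34.5677
  Dog, B: 94×55/155 = 33.3548
  Dog, C: 94×43/155 = 26.0774
  Cat, A: 61×57/155 = 22.4323
  Cat, B: 61×55/155 = 21.6452
  Cat, C: 61×43/155 = 16.9226
Contributions (O − E)²/E:
  (25 − 34.5677)²/34.5677 = 2.6482
  (34 − 33.3548)²/33.3548 = 0.0125
  (35 − 26.0774)²/26.0774 = 3.0529
  (32 − 22.4323)²/22.4323 = 4.0808
  (21 − 21.6452)²/21.6452 = 0.0192
  (8 − 16.9226)²/16.9226 = 4.7045
χ² = 2.6482 + 0.0125 + 3.0529 + 4.0808 + 0.0192 + 4.7045 = 14.518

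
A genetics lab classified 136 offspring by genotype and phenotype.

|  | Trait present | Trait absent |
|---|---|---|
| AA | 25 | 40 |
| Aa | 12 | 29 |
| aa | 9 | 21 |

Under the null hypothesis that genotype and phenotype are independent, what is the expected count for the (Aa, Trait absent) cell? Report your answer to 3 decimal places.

Row total (Aa) = 41; column total (Trait absent) = 90; grand total N = 136.
Expected count = (row total × column total) / N = 41 × 90 / 136 = 27.132.

27.132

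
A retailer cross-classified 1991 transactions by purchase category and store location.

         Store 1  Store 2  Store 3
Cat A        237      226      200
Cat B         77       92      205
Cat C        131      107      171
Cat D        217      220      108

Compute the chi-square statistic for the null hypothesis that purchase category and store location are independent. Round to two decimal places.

Row totals: 663, 374, 409, 545. Column totals: 662, 645, 684. Grand total N = 1991.
Expected counts (row total × column total / N):
  Cat A, Store 1: 663×662/1991 = 220.445
  Cat A, Store 2: 663×645/1991 = 214.784
  Cat A, Store 3: 663×684/1991 = 227.771
  Cat B, Store 1: 374×662/1991 = 124.354
  Cat B, Store 2: 374×645/1991 = 121.160
  Cat B, Store 3: 374×684/1991 = 128.486
  Cat C, Store 1: 409×662/1991 = 135.991
  Cat C, Store 2: 409×645/1991 = 132.499
  Cat C, Store 3: 409×684/1991 = 140.510
  Cat D, Store 1: 545×662/1991 = 181.210
  Cat D, Store 2: 545×645/1991 = 176.557
  Cat D, Store 3: 545×684/1991 = 187.233
Contributions (O − E)²/E:
  (237 − 220.445)²/220.445 = 1.2432
  (226 − 214.784)²/214.784 = 0.5857
  (200 − 227.771)²/227.771 = 3.3860
  (77 − 124.354)²/124.354 = 18.0324
  (92 − 121.160)²/121.160 = 7.0180
  (205 − 128.486)²/128.486 = 45.5644
  (131 − 135.991)²/135.991 = 0.1832
  (107 − 132.499)²/132.499 = 4.9072
  (171 − 140.510)²/140.510 = 6.6162
  (217 − 181.210)²/181.210 = 7.0687
  (220 − 176.557)²/176.557 = 10.6894
  (108 − 187.233)²/187.233 = 33.5297
χ² = 1.2432 + 0.5857 + 3.3860 + 18.0324 + 7.0180 + 45.5644 + 0.1832 + 4.9072 + 6.6162 + 7.0687 + 10.6894 + 33.5297 = 138.82

138.82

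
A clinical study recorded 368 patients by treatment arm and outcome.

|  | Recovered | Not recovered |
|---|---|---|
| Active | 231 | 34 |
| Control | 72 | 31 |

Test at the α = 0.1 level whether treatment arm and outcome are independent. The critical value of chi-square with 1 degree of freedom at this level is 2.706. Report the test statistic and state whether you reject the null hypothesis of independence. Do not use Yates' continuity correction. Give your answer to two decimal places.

15.21; reject H₀

Row totals: 265, 103. Column totals: 303, 65. Grand total N = 368.
Expected counts (row total × column total / N):
  Active, Recovered: 265×303/368 = 218.193
  Active, Not recovered: 265×65/368 = 46.807
  Control, Recovered: 103×303/368 = 84.807
  Control, Not recovered: 103×65/368 = 18.193
Contributions (O − E)²/E:
  (231 − 218.193)²/218.193 = 0.7517
  (34 − 46.807)²/46.807 = 3.5042
  (72 − 84.807)²/84.807 = 1.9340
  (31 − 18.193)²/18.193 = 9.0155
χ² = 0.7517 + 3.5042 + 1.9340 + 9.0155 = 15.21
df = (2−1)(2−1) = 1. Since 15.21 > 2.706, reject the null hypothesis of independence at α = 0.1.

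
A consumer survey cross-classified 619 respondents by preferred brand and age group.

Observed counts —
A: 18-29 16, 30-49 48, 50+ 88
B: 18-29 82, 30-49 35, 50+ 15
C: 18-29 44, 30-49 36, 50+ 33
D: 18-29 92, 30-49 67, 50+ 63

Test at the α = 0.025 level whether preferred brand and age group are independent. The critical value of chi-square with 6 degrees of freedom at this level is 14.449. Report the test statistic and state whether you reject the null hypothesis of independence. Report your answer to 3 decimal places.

Row totals: 152, 132, 113, 222. Column totals: 234, 186, 199. Grand total N = 619.
Expected counts (row total × column total / N):
  A, 18-29: 152×234/619 = 57.4604
  A, 30-49: 152×186/619 = 45.6737
  A, 50+: 152×199/619 = 48.8659
  B, 18-29: 132×234/619 = 49.8998
  B, 30-49: 132×186/619 = 39.6640
  B, 50+: 132×199/619 = 42.4362
  C, 18-29: 113×234/619 = 42.7173
  C, 30-49: 113×186/619 = 33.9548
  C, 50+: 113×199/619 = 36.3279
  D, 18-29: 222×234/619 = 83.9225
  D, 30-49: 222×186/619 = 66.7076
  D, 50+: 222×199/619 = 71.3700
Contributions (O − E)²/E:
  (16 − 57.4604)²/57.4604 = 29.9156
  (48 − 45.6737)²/45.6737 = 0.1185
  (88 − 48.8659)²/48.8659 = 31.3404
  (82 − 49.8998)²/49.8998 = 20.6498
  (35 − 39.6640)²/39.6640 = 0.5484
  (15 − 42.4362)²/42.4362 = 17.7383
  (44 − 42.7173)²/42.7173 = 0.0385
  (36 − 33.9548)²/33.9548 = 0.1232
  (33 − 36.3279)²/36.3279 = 0.3049
  (92 − 83.9225)²/83.9225 = 0.7775
  (67 − 66.7076)²/66.7076 = 0.0013
  (63 − 71.3700)²/71.3700 = 0.9816
χ² = 29.9156 + 0.1185 + 31.3404 + 20.6498 + 0.5484 + 17.7383 + 0.0385 + 0.1232 + 0.3049 + 0.7775 + 0.0013 + 0.9816 = 102.538
df = (4−1)(3−1) = 6. Since 102.538 > 14.449, reject the null hypothesis of independence at α = 0.025.

102.538; reject H₀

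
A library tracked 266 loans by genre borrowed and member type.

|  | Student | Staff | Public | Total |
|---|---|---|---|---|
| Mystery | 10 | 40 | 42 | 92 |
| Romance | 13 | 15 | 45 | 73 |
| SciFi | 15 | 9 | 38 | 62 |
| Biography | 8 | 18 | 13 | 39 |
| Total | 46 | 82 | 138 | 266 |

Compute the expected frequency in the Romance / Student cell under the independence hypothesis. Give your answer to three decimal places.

Row total (Romance) = 73; column total (Student) = 46; grand total N = 266.
Expected count = (row total × column total) / N = 73 × 46 / 266 = 12.624.

12.624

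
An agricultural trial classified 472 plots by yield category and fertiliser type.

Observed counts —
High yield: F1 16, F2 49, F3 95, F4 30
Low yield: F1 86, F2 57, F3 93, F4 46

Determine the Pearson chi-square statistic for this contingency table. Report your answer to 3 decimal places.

35.447

Row totals: 190, 282. Column totals: 102, 106, 188, 76. Grand total N = 472.
Expected counts (row total × column total / N):
  High yield, F1: 190×102/472 = 41.0593
  High yield, F2: 190×106/472 = 42.6695
  High yield, F3: 190×188/472 = 75.6780
  High yield, F4: 190×76/472 = 30.5932
  Low yield, F1: 282×102/472 = 60.9407
  Low yield, F2: 282×106/472 = 63.3305
  Low yield, F3: 282×188/472 = 112.3220
  Low yield, F4: 282×76/472 = 45.4068
Contributions (O − E)²/E:
  (16 − 41.0593)²/41.0593 = 15.2942
  (49 − 42.6695)²/42.6695 = 0.9392
  (95 − 75.6780)²/75.6780 = 4.9333
  (30 − 30.5932)²/30.5932 = 0.0115
  (86 − 60.9407)²/60.9407 = 10.3046
  (57 − 63.3305)²/63.3305 = 0.6328
  (93 − 112.3220)²/112.3220 = 3.3238
  (46 − 45.4068)²/45.4068 = 0.0077
χ² = 15.2942 + 0.9392 + 4.9333 + 0.0115 + 10.3046 + 0.6328 + 3.3238 + 0.0077 = 35.447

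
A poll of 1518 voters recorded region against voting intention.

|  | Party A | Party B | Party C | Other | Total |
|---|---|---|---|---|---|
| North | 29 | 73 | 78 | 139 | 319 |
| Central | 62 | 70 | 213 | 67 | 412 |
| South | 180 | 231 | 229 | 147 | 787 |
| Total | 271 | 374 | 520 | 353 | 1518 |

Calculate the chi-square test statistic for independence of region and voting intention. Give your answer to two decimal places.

167.96

Grand total N = 1518.
Expected counts (row total × column total / N):
  North, Party A: 319×271/1518 = 56.949
  North, Party B: 319×374/1518 = 78.594
  North, Party C: 319×520/1518 = 109.275
  North, Other: 319×353/1518 = 74.181
  Central, Party A: 412×271/1518 = 73.552
  Central, Party B: 412×374/1518 = 101.507
  Central, Party C: 412×520/1518 = 141.133
  Central, Other: 412×353/1518 = 95.808
  South, Party A: 787×271/1518 = 140.499
  South, Party B: 787×374/1518 = 193.899
  South, Party C: 787×520/1518 = 269.592
  South, Other: 787×353/1518 = 183.011
Contributions (O − E)²/E:
  (29 − 56.949)²/56.949 = 13.7166
  (73 − 78.594)²/78.594 = 0.3982
  (78 − 109.275)²/109.275 = 8.9510
  (139 − 74.181)²/74.181 = 56.6385
  (62 − 73.552)²/73.552 = 1.8143
  (70 − 101.507)²/101.507 = 9.7795
  (213 − 141.133)²/141.133 = 36.5957
  (67 − 95.808)²/95.808 = 8.6621
  (180 − 140.499)²/140.499 = 11.1056
  (231 − 193.899)²/193.899 = 7.0990
  (229 − 269.592)²/269.592 = 6.1119
  (147 − 183.011)²/183.011 = 7.0859
χ² = 13.7166 + 0.3982 + 8.9510 + 56.6385 + 1.8143 + 9.7795 + 36.5957 + 8.6621 + 11.1056 + 7.0990 + 6.1119 + 7.0859 = 167.96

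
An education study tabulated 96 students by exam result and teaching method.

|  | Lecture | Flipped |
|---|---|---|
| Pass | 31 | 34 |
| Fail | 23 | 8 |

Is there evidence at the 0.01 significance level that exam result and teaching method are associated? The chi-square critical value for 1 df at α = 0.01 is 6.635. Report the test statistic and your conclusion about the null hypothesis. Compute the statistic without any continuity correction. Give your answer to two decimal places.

5.99; fail to reject H₀

Row totals: 65, 31. Column totals: 54, 42. Grand total N = 96.
Expected counts (row total × column total / N):
  Pass, Lecture: 65×54/96 = 36.562
  Pass, Flipped: 65×42/96 = 28.438
  Fail, Lecture: 31×54/96 = 17.438
  Fail, Flipped: 31×42/96 = 13.562
Contributions (O − E)²/E:
  (31 − 36.562)²/36.562 = 0.8461
  (34 − 28.438)²/28.438 = 1.0878
  (23 − 17.438)²/17.438 = 1.7740
  (8 − 13.562)²/13.562 = 2.2811
χ² = 0.8461 + 1.0878 + 1.7740 + 2.2811 = 5.99
df = (2−1)(2−1) = 1. Since 5.99 < 6.635, fail to reject the null hypothesis of independence at α = 0.01.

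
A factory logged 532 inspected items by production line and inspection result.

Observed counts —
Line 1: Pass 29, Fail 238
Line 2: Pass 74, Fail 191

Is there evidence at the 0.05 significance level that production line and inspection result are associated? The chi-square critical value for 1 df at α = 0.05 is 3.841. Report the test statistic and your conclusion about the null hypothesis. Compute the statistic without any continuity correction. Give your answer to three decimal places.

Row totals: 267, 265. Column totals: 103, 429. Grand total N = 532.
Expected counts (row total × column total / N):
  Line 1, Pass: 267×103/532 = 51.6936
  Line 1, Fail: 267×429/532 = 215.3064
  Line 2, Pass: 265×103/532 = 51.3064
  Line 2, Fail: 265×429/532 = 213.6936
Contributions (O − E)²/E:
  (29 − 51.6936)²/51.6936 = 9.9625
  (238 − 215.3064)²/215.3064 = 2.3919
  (74 − 51.3064)²/51.3064 = 10.0377
  (191 − 213.6936)²/213.6936 = 2.4100
χ² = 9.9625 + 2.3919 + 10.0377 + 2.4100 = 24.802
df = (2−1)(2−1) = 1. Since 24.802 > 3.841, reject the null hypothesis of independence at α = 0.05.

24.802; reject H₀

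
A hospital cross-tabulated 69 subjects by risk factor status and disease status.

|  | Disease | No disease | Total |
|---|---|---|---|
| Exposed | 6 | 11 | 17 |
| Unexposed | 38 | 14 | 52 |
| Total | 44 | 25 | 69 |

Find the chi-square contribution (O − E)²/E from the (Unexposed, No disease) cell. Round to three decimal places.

1.244

Row total (Unexposed) = 52; column total (No disease) = 25; N = 69.
Expected count E = 52 × 25 / 69 = 18.8406.
Contribution = (O − E)²/E = (14 − 18.8406)² / 18.8406 = 1.244.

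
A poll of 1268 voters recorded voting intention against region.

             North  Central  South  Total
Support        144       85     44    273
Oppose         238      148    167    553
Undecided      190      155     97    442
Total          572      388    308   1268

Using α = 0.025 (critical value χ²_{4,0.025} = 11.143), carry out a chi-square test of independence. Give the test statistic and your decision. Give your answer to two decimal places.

26.52; reject H₀

Grand total N = 1268.
Expected counts (row total × column total / N):
  Support, North: 273×572/1268 = 123.151
  Support, Central: 273×388/1268 = 83.536
  Support, South: 273×308/1268 = 66.312
  Oppose, North: 553×572/1268 = 249.461
  Oppose, Central: 553×388/1268 = 169.215
  Oppose, South: 553×308/1268 = 134.325
  Undecided, North: 442×572/1268 = 199.388
  Undecided, Central: 442×388/1268 = 135.249
  Undecided, South: 442×308/1268 = 107.363
Contributions (O − E)²/E:
  (144 − 123.151)²/123.151 = 3.5297
  (85 − 83.536)²/83.536 = 0.0257
  (44 − 66.312)²/66.312 = 7.5073
  (238 − 249.461)²/249.461 = 0.5266
  (148 − 169.215)²/169.215 = 2.6598
  (167 − 134.325)²/134.325 = 7.9483
  (190 − 199.388)²/199.388 = 0.4420
  (155 − 135.249)²/135.249 = 2.8843
  (97 − 107.363)²/107.363 = 1.0003
χ² = 3.5297 + 0.0257 + 7.5073 + 0.5266 + 2.6598 + 7.9483 + 0.4420 + 2.8843 + 1.0003 = 26.52
df = (3−1)(3−1) = 4. Since 26.52 > 11.143, reject the null hypothesis of independence at α = 0.025.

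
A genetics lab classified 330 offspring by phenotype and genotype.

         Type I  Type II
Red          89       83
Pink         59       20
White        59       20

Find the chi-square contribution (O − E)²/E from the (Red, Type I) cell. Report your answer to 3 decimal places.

Row total (Red) = 172; column total (Type I) = 207; N = 330.
Expected count E = 172 × 207 / 330 = 107.8909.
Contribution = (O − E)²/E = (89 − 107.8909)² / 107.8909 = 3.308.

3.308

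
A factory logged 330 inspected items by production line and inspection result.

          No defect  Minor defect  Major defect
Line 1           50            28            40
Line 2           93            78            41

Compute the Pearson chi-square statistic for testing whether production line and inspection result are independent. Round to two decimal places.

10.61

Row totals: 118, 212. Column totals: 143, 106, 81. Grand total N = 330.
Expected counts (row total × column total / N):
  Line 1, No defect: 118×143/330 = 51.1333
  Line 1, Minor defect: 118×106/330 = 37.9030
  Line 1, Major defect: 118×81/330 = 28.9636
  Line 2, No defect: 212×143/330 = 91.8667
  Line 2, Minor defect: 212×106/330 = 68.0970
  Line 2, Major defect: 212×81/330 = 52.0364
Contributions (O − E)²/E:
  (50 − 51.1333)²/51.1333 = 0.0251
  (28 − 37.9030)²/37.9030 = 2.5874
  (40 − 28.9636)²/28.9636 = 4.2054
  (93 − 91.8667)²/91.8667 = 0.0140
  (78 − 68.0970)²/68.0970 = 1.4401
  (41 − 52.0364)²/52.0364 = 2.3407
χ² = 0.0251 + 2.5874 + 4.2054 + 0.0140 + 1.4401 + 2.3407 = 10.61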